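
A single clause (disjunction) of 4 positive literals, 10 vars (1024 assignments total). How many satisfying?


Step 1: Total=2^10=1024
Step 2: Unsat when all 4 false: 2^6=64
Step 3: Sat=1024-64=960

960


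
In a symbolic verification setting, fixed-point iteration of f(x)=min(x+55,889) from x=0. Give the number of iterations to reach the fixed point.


Step 1: x=0, cap=889, increment=55
Step 2: x grows by 55 each step until capped at 889; fixed point is x=889
Step 3: iterations = ceil(889/55) = 17

17


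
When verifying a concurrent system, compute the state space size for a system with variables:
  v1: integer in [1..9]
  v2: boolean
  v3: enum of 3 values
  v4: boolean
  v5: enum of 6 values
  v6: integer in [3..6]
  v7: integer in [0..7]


State space = product of domain sizes of all variables.
Domain sizes:
  v1 (integer in [1..9]): 9
  v2 (boolean): 2
  v3 (enum of 3 values): 3
  v4 (boolean): 2
  v5 (enum of 6 values): 6
  v6 (integer in [3..6]): 4
  v7 (integer in [0..7]): 8
Product = 9 * 2 * 3 * 2 * 6 * 4 * 8 = 20736

20736


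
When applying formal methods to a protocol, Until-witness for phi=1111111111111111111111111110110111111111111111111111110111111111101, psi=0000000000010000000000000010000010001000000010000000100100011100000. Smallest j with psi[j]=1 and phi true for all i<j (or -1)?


(phi U psi) at 0: need smallest j with psi[j]=1 and phi[i]=1 for all i in [0,j).
Scan from step 0:
  step 0: phi=1, psi=0 -> continue
  step 1: phi=1, psi=0 -> continue
  step 2: phi=1, psi=0 -> continue
  step 3: phi=1, psi=0 -> continue
  step 11: psi=1 and phi held for [0,11) -> witness found
Witness step = 11

11


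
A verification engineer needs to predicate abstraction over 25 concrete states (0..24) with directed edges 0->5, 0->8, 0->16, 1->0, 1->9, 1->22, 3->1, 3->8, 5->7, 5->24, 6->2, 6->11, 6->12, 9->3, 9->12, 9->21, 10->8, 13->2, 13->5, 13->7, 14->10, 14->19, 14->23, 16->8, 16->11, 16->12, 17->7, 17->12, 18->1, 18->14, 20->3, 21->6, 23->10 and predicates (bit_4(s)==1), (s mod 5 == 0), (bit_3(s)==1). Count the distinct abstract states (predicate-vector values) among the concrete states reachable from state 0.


BFS from 0:
Concrete reachable: {0, 5, 7, 8, 11, 12, 16, 24}
Abstract via predicates (bit_4(s)==1), (s mod 5 == 0), (bit_3(s)==1):
  (0,0,0) <- {7}
  (0,0,1) <- {8, 11, 12}
  (0,1,0) <- {0, 5}
  (1,0,0) <- {16}
  (1,0,1) <- {24}
Distinct abstract states = 5

5


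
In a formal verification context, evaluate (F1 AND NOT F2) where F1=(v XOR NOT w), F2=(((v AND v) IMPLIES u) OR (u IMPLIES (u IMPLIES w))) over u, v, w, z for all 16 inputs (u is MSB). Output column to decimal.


F1 = (v XOR NOT w)
F2 = (((v AND v) IMPLIES u) OR (u IMPLIES (u IMPLIES w)))
Counterexample to F1=>F2 is where F1=1 and F2=0.
Evaluate each row (bits = u,v,w,z, MSB first):
  row 0 [0000]: F1=1 F2=1 -> F1&~F2 -> 0
  row 1 [0001]: F1=1 F2=1 -> F1&~F2 -> 0
  row 2 [0010]: F1=0 F2=1 -> F1&~F2 -> 0
  row 3 [0011]: F1=0 F2=1 -> F1&~F2 -> 0
  row 4 [0100]: F1=0 F2=1 -> F1&~F2 -> 0
  row 5 [0101]: F1=0 F2=1 -> F1&~F2 -> 0
  row 6 [0110]: F1=1 F2=1 -> F1&~F2 -> 0
  row 7 [0111]: F1=1 F2=1 -> F1&~F2 -> 0
  row 8 [1000]: F1=1 F2=1 -> F1&~F2 -> 0
  row 9 [1001]: F1=1 F2=1 -> F1&~F2 -> 0
  row 10 [1010]: F1=0 F2=1 -> F1&~F2 -> 0
  row 11 [1011]: F1=0 F2=1 -> F1&~F2 -> 0
  row 12 [1100]: F1=0 F2=1 -> F1&~F2 -> 0
  row 13 [1101]: F1=0 F2=1 -> F1&~F2 -> 0
  row 14 [1110]: F1=1 F2=1 -> F1&~F2 -> 0
  row 15 [1111]: F1=1 F2=1 -> F1&~F2 -> 0
Full result column, 4 rows per line (u,v fixed per line; w,z runs 00..11 left to right):
  rows 0-3 [u,v=00]: 0000  = hex 0
  rows 4-7 [u,v=01]: 0000  = hex 0
  rows 8-11 [u,v=10]: 0000  = hex 0
  rows 12-15 [u,v=11]: 0000  = hex 0
Counterexample vector (row 0 .. row 15) = 0000000000000000
Output column grouped in 4s = 0000 0000 0000 0000 = 0x0000
Convert to decimal digit by digit (value = value*16 + digit):
  0 -> 0
  0*16 + 0 = 0
  0*16 + 0 = 0
  0*16 + 0 = 0
Decimal = 0

0


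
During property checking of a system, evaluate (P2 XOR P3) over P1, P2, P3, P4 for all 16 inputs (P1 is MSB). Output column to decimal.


Formula: (P2 XOR P3) over P1, P2, P3, P4 (16 rows)
Evaluate each row (bits = P1,P2,P3,P4, MSB first):
  row 0 [0000]: (0 XOR 0) -> 0
  row 1 [0001]: (0 XOR 0) -> 0
  row 2 [0010]: (0 XOR 1) -> 1
  row 3 [0011]: (0 XOR 1) -> 1
  row 4 [0100]: (1 XOR 0) -> 1
  row 5 [0101]: (1 XOR 0) -> 1
  row 6 [0110]: (1 XOR 1) -> 0
  row 7 [0111]: (1 XOR 1) -> 0
  row 8 [1000]: (0 XOR 0) -> 0
  row 9 [1001]: (0 XOR 0) -> 0
  row 10 [1010]: (0 XOR 1) -> 1
  row 11 [1011]: (0 XOR 1) -> 1
  row 12 [1100]: (1 XOR 0) -> 1
  row 13 [1101]: (1 XOR 0) -> 1
  row 14 [1110]: (1 XOR 1) -> 0
  row 15 [1111]: (1 XOR 1) -> 0
Full result column, 4 rows per line (P1,P2 fixed per line; P3,P4 runs 00..11 left to right):
  rows 0-3 [P1,P2=00]: 0011  = hex 3
  rows 4-7 [P1,P2=01]: 1100  = hex C
  rows 8-11 [P1,P2=10]: 0011  = hex 3
  rows 12-15 [P1,P2=11]: 1100  = hex C
Output column (row 0 .. row 15) = 0011110000111100
Output column grouped in 4s = 0011 1100 0011 1100 = 0x3C3C
Convert to decimal digit by digit (value = value*16 + digit):
  3 -> 3
  3*16 + 12 (C) = 60
  60*16 + 3 = 963
  963*16 + 12 (C) = 15420
Decimal = 15420

15420


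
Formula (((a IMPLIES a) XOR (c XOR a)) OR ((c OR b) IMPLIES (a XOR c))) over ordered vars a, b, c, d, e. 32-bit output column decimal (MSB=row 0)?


Formula: (((a IMPLIES a) XOR (c XOR a)) OR ((c OR b) IMPLIES (a XOR c))) over a, b, c, d, e (32 rows)
Evaluate each row (bits = a,b,c,d,e, MSB first):
  row 0 [00000]: (((0 IMPLIES 0) XOR (0 XOR 0)) OR ((0 OR 0) IMPLIES (0 XOR 0))) -> 1
  row 1 [00001]: (((0 IMPLIES 0) XOR (0 XOR 0)) OR ((0 OR 0) IMPLIES (0 XOR 0))) -> 1
  row 2 [00010]: (((0 IMPLIES 0) XOR (0 XOR 0)) OR ((0 OR 0) IMPLIES (0 XOR 0))) -> 1
  row 3 [00011]: (((0 IMPLIES 0) XOR (0 XOR 0)) OR ((0 OR 0) IMPLIES (0 XOR 0))) -> 1
  row 4 [00100]: (((0 IMPLIES 0) XOR (1 XOR 0)) OR ((1 OR 0) IMPLIES (0 XOR 1))) -> 1
  row 5 [00101]: (((0 IMPLIES 0) XOR (1 XOR 0)) OR ((1 OR 0) IMPLIES (0 XOR 1))) -> 1
  row 6 [00110]: (((0 IMPLIES 0) XOR (1 XOR 0)) OR ((1 OR 0) IMPLIES (0 XOR 1))) -> 1
  row 7 [00111]: (((0 IMPLIES 0) XOR (1 XOR 0)) OR ((1 OR 0) IMPLIES (0 XOR 1))) -> 1
  row 8 [01000]: (((0 IMPLIES 0) XOR (0 XOR 0)) OR ((0 OR 1) IMPLIES (0 XOR 0))) -> 1
  row 9 [01001]: (((0 IMPLIES 0) XOR (0 XOR 0)) OR ((0 OR 1) IMPLIES (0 XOR 0))) -> 1
  row 10 [01010]: (((0 IMPLIES 0) XOR (0 XOR 0)) OR ((0 OR 1) IMPLIES (0 XOR 0))) -> 1
  row 11 [01011]: (((0 IMPLIES 0) XOR (0 XOR 0)) OR ((0 OR 1) IMPLIES (0 XOR 0))) -> 1
  row 12 [01100]: (((0 IMPLIES 0) XOR (1 XOR 0)) OR ((1 OR 1) IMPLIES (0 XOR 1))) -> 1
  row 13 [01101]: (((0 IMPLIES 0) XOR (1 XOR 0)) OR ((1 OR 1) IMPLIES (0 XOR 1))) -> 1
  row 14 [01110]: (((0 IMPLIES 0) XOR (1 XOR 0)) OR ((1 OR 1) IMPLIES (0 XOR 1))) -> 1
  row 15 [01111]: (((0 IMPLIES 0) XOR (1 XOR 0)) OR ((1 OR 1) IMPLIES (0 XOR 1))) -> 1
  row 16 [10000]: (((1 IMPLIES 1) XOR (0 XOR 1)) OR ((0 OR 0) IMPLIES (1 XOR 0))) -> 1
  row 17 [10001]: (((1 IMPLIES 1) XOR (0 XOR 1)) OR ((0 OR 0) IMPLIES (1 XOR 0))) -> 1
  row 18 [10010]: (((1 IMPLIES 1) XOR (0 XOR 1)) OR ((0 OR 0) IMPLIES (1 XOR 0))) -> 1
  row 19 [10011]: (((1 IMPLIES 1) XOR (0 XOR 1)) OR ((0 OR 0) IMPLIES (1 XOR 0))) -> 1
  row 20 [10100]: (((1 IMPLIES 1) XOR (1 XOR 1)) OR ((1 OR 0) IMPLIES (1 XOR 1))) -> 1
  row 21 [10101]: (((1 IMPLIES 1) XOR (1 XOR 1)) OR ((1 OR 0) IMPLIES (1 XOR 1))) -> 1
  row 22 [10110]: (((1 IMPLIES 1) XOR (1 XOR 1)) OR ((1 OR 0) IMPLIES (1 XOR 1))) -> 1
  row 23 [10111]: (((1 IMPLIES 1) XOR (1 XOR 1)) OR ((1 OR 0) IMPLIES (1 XOR 1))) -> 1
  row 24 [11000]: (((1 IMPLIES 1) XOR (0 XOR 1)) OR ((0 OR 1) IMPLIES (1 XOR 0))) -> 1
  row 25 [11001]: (((1 IMPLIES 1) XOR (0 XOR 1)) OR ((0 OR 1) IMPLIES (1 XOR 0))) -> 1
  row 26 [11010]: (((1 IMPLIES 1) XOR (0 XOR 1)) OR ((0 OR 1) IMPLIES (1 XOR 0))) -> 1
  row 27 [11011]: (((1 IMPLIES 1) XOR (0 XOR 1)) OR ((0 OR 1) IMPLIES (1 XOR 0))) -> 1
  row 28 [11100]: (((1 IMPLIES 1) XOR (1 XOR 1)) OR ((1 OR 1) IMPLIES (1 XOR 1))) -> 1
  row 29 [11101]: (((1 IMPLIES 1) XOR (1 XOR 1)) OR ((1 OR 1) IMPLIES (1 XOR 1))) -> 1
  row 30 [11110]: (((1 IMPLIES 1) XOR (1 XOR 1)) OR ((1 OR 1) IMPLIES (1 XOR 1))) -> 1
  row 31 [11111]: (((1 IMPLIES 1) XOR (1 XOR 1)) OR ((1 OR 1) IMPLIES (1 XOR 1))) -> 1
Full result column, 4 rows per line (a,b,c fixed per line; d,e runs 00..11 left to right):
  rows 0-3 [a,b,c=000]: 1111  = hex F
  rows 4-7 [a,b,c=001]: 1111  = hex F
  rows 8-11 [a,b,c=010]: 1111  = hex F
  rows 12-15 [a,b,c=011]: 1111  = hex F
  rows 16-19 [a,b,c=100]: 1111  = hex F
  rows 20-23 [a,b,c=101]: 1111  = hex F
  rows 24-27 [a,b,c=110]: 1111  = hex F
  rows 28-31 [a,b,c=111]: 1111  = hex F
Output column (row 0 .. row 31) = 11111111111111111111111111111111
Output column grouped in 4s = 1111 1111 1111 1111 1111 1111 1111 1111 = 0xFFFFFFFF
Convert to decimal digit by digit (value = value*16 + digit):
  F -> 15
  15*16 + 15 (F) = 255
  255*16 + 15 (F) = 4095
  4095*16 + 15 (F) = 65535
  65535*16 + 15 (F) = 1048575
  1048575*16 + 15 (F) = 16777215
  16777215*16 + 15 (F) = 268435455
  268435455*16 + 15 (F) = 4294967295
Decimal = 4294967295

4294967295


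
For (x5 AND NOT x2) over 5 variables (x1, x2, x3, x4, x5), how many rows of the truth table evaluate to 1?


Formula: (x5 AND NOT x2) over 5 vars (32 rows)
Evaluate each row (x1, x2, x3, x4, x5 as bits, MSB first):
  row 0 [00000]: (0 AND NOT 0) -> 0
  row 1 [00001]: (1 AND NOT 0) -> 1
  row 2 [00010]: (0 AND NOT 0) -> 0
  row 3 [00011]: (1 AND NOT 0) -> 1
  row 4 [00100]: (0 AND NOT 0) -> 0
  row 5 [00101]: (1 AND NOT 0) -> 1
  row 6 [00110]: (0 AND NOT 0) -> 0
  row 7 [00111]: (1 AND NOT 0) -> 1
  row 8 [01000]: (0 AND NOT 1) -> 0
  row 9 [01001]: (1 AND NOT 1) -> 0
  row 10 [01010]: (0 AND NOT 1) -> 0
  row 11 [01011]: (1 AND NOT 1) -> 0
  row 12 [01100]: (0 AND NOT 1) -> 0
  row 13 [01101]: (1 AND NOT 1) -> 0
  row 14 [01110]: (0 AND NOT 1) -> 0
  row 15 [01111]: (1 AND NOT 1) -> 0
  row 16 [10000]: (0 AND NOT 0) -> 0
  row 17 [10001]: (1 AND NOT 0) -> 1
  row 18 [10010]: (0 AND NOT 0) -> 0
  row 19 [10011]: (1 AND NOT 0) -> 1
  row 20 [10100]: (0 AND NOT 0) -> 0
  row 21 [10101]: (1 AND NOT 0) -> 1
  row 22 [10110]: (0 AND NOT 0) -> 0
  row 23 [10111]: (1 AND NOT 0) -> 1
  row 24 [11000]: (0 AND NOT 1) -> 0
  row 25 [11001]: (1 AND NOT 1) -> 0
  row 26 [11010]: (0 AND NOT 1) -> 0
  row 27 [11011]: (1 AND NOT 1) -> 0
  row 28 [11100]: (0 AND NOT 1) -> 0
  row 29 [11101]: (1 AND NOT 1) -> 0
  row 30 [11110]: (0 AND NOT 1) -> 0
  row 31 [11111]: (1 AND NOT 1) -> 0
Full result column, 8 rows per line (x1,x2 fixed per line; x3,x4,x5 runs 000..111 left to right):
  rows 0-7 [x1,x2=00]: 01010101  (ones: 4)
  rows 8-15 [x1,x2=01]: 00000000  (ones: 0)
  rows 16-23 [x1,x2=10]: 01010101  (ones: 4)
  rows 24-31 [x1,x2=11]: 00000000  (ones: 0)
Count of 1-rows = 4+0+4+0 = 8

8


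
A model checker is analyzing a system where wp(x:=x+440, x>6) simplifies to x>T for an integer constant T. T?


Formula: wp(x:=E, P) = P[E/x] (substitute E for x in postcondition)
Step 1: Postcondition: x>6
Step 2: Substitute x+440 for x: x+440>6
Step 3: Solve for x: x > 6-440 = -434

-434


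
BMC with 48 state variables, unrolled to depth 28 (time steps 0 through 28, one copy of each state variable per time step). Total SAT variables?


BMC unrolls to depth k, creating one copy of each state var for steps 0..k.
Step count = 28 + 1 = 29 (steps 0 through 28)
Vars per step = 48
Total = 48 * 29 = 1392

1392


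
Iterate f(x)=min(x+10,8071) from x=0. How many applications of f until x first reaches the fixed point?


Step 1: x=0, cap=8071, increment=10
Step 2: x grows by 10 each step until capped at 8071; fixed point is x=8071
Step 3: iterations = ceil(8071/10) = 808

808


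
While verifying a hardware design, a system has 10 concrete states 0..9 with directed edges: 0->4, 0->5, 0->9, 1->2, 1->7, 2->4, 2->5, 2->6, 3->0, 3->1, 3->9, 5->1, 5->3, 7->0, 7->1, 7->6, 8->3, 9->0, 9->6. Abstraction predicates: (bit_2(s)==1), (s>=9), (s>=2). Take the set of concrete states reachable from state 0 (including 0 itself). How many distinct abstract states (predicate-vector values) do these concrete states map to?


BFS from 0:
Concrete reachable: {0, 1, 2, 3, 4, 5, 6, 7, 9}
Abstract via predicates (bit_2(s)==1), (s>=9), (s>=2):
  (0,0,0) <- {0, 1}
  (0,0,1) <- {2, 3}
  (0,1,1) <- {9}
  (1,0,1) <- {4, 5, 6, 7}
Distinct abstract states = 4

4


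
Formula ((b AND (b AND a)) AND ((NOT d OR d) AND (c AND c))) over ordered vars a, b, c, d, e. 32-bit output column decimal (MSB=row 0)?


Formula: ((b AND (b AND a)) AND ((NOT d OR d) AND (c AND c))) over a, b, c, d, e (32 rows)
Evaluate each row (bits = a,b,c,d,e, MSB first):
  row 0 [00000]: ((0 AND (0 AND 0)) AND ((NOT 0 OR 0) AND (0 AND 0))) -> 0
  row 1 [00001]: ((0 AND (0 AND 0)) AND ((NOT 0 OR 0) AND (0 AND 0))) -> 0
  row 2 [00010]: ((0 AND (0 AND 0)) AND ((NOT 1 OR 1) AND (0 AND 0))) -> 0
  row 3 [00011]: ((0 AND (0 AND 0)) AND ((NOT 1 OR 1) AND (0 AND 0))) -> 0
  row 4 [00100]: ((0 AND (0 AND 0)) AND ((NOT 0 OR 0) AND (1 AND 1))) -> 0
  row 5 [00101]: ((0 AND (0 AND 0)) AND ((NOT 0 OR 0) AND (1 AND 1))) -> 0
  row 6 [00110]: ((0 AND (0 AND 0)) AND ((NOT 1 OR 1) AND (1 AND 1))) -> 0
  row 7 [00111]: ((0 AND (0 AND 0)) AND ((NOT 1 OR 1) AND (1 AND 1))) -> 0
  row 8 [01000]: ((1 AND (1 AND 0)) AND ((NOT 0 OR 0) AND (0 AND 0))) -> 0
  row 9 [01001]: ((1 AND (1 AND 0)) AND ((NOT 0 OR 0) AND (0 AND 0))) -> 0
  row 10 [01010]: ((1 AND (1 AND 0)) AND ((NOT 1 OR 1) AND (0 AND 0))) -> 0
  row 11 [01011]: ((1 AND (1 AND 0)) AND ((NOT 1 OR 1) AND (0 AND 0))) -> 0
  row 12 [01100]: ((1 AND (1 AND 0)) AND ((NOT 0 OR 0) AND (1 AND 1))) -> 0
  row 13 [01101]: ((1 AND (1 AND 0)) AND ((NOT 0 OR 0) AND (1 AND 1))) -> 0
  row 14 [01110]: ((1 AND (1 AND 0)) AND ((NOT 1 OR 1) AND (1 AND 1))) -> 0
  row 15 [01111]: ((1 AND (1 AND 0)) AND ((NOT 1 OR 1) AND (1 AND 1))) -> 0
  row 16 [10000]: ((0 AND (0 AND 1)) AND ((NOT 0 OR 0) AND (0 AND 0))) -> 0
  row 17 [10001]: ((0 AND (0 AND 1)) AND ((NOT 0 OR 0) AND (0 AND 0))) -> 0
  row 18 [10010]: ((0 AND (0 AND 1)) AND ((NOT 1 OR 1) AND (0 AND 0))) -> 0
  row 19 [10011]: ((0 AND (0 AND 1)) AND ((NOT 1 OR 1) AND (0 AND 0))) -> 0
  row 20 [10100]: ((0 AND (0 AND 1)) AND ((NOT 0 OR 0) AND (1 AND 1))) -> 0
  row 21 [10101]: ((0 AND (0 AND 1)) AND ((NOT 0 OR 0) AND (1 AND 1))) -> 0
  row 22 [10110]: ((0 AND (0 AND 1)) AND ((NOT 1 OR 1) AND (1 AND 1))) -> 0
  row 23 [10111]: ((0 AND (0 AND 1)) AND ((NOT 1 OR 1) AND (1 AND 1))) -> 0
  row 24 [11000]: ((1 AND (1 AND 1)) AND ((NOT 0 OR 0) AND (0 AND 0))) -> 0
  row 25 [11001]: ((1 AND (1 AND 1)) AND ((NOT 0 OR 0) AND (0 AND 0))) -> 0
  row 26 [11010]: ((1 AND (1 AND 1)) AND ((NOT 1 OR 1) AND (0 AND 0))) -> 0
  row 27 [11011]: ((1 AND (1 AND 1)) AND ((NOT 1 OR 1) AND (0 AND 0))) -> 0
  row 28 [11100]: ((1 AND (1 AND 1)) AND ((NOT 0 OR 0) AND (1 AND 1))) -> 1
  row 29 [11101]: ((1 AND (1 AND 1)) AND ((NOT 0 OR 0) AND (1 AND 1))) -> 1
  row 30 [11110]: ((1 AND (1 AND 1)) AND ((NOT 1 OR 1) AND (1 AND 1))) -> 1
  row 31 [11111]: ((1 AND (1 AND 1)) AND ((NOT 1 OR 1) AND (1 AND 1))) -> 1
Full result column, 4 rows per line (a,b,c fixed per line; d,e runs 00..11 left to right):
  rows 0-3 [a,b,c=000]: 0000  = hex 0
  rows 4-7 [a,b,c=001]: 0000  = hex 0
  rows 8-11 [a,b,c=010]: 0000  = hex 0
  rows 12-15 [a,b,c=011]: 0000  = hex 0
  rows 16-19 [a,b,c=100]: 0000  = hex 0
  rows 20-23 [a,b,c=101]: 0000  = hex 0
  rows 24-27 [a,b,c=110]: 0000  = hex 0
  rows 28-31 [a,b,c=111]: 1111  = hex F
Output column (row 0 .. row 31) = 00000000000000000000000000001111
Output column grouped in 4s = 0000 0000 0000 0000 0000 0000 0000 1111 = 0x0000000F
Convert to decimal digit by digit (value = value*16 + digit):
  0 -> 0
  0*16 + 0 = 0
  0*16 + 0 = 0
  0*16 + 0 = 0
  0*16 + 0 = 0
  0*16 + 0 = 0
  0*16 + 0 = 0
  0*16 + 15 (F) = 15
Decimal = 15

15


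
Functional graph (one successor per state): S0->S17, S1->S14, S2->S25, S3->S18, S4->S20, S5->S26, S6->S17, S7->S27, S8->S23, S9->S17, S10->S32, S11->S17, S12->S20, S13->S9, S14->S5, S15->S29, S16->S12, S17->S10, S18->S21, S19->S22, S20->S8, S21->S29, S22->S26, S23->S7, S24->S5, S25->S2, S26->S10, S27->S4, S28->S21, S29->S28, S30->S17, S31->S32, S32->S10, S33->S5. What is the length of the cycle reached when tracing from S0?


Trace from S0 until a state repeats:
  S0 -> S17 -> S10 -> S32 -> S10
S10 first seen at step 2, revisited at step 4.
Cycle length = 4 - 2 = 2

2


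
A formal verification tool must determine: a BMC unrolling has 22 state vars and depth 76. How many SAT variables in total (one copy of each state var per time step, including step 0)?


BMC unrolls to depth k, creating one copy of each state var for steps 0..k.
Step count = 76 + 1 = 77 (steps 0 through 76)
Vars per step = 22
Total = 22 * 77 = 1694

1694


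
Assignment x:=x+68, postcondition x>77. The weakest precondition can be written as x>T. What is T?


Formula: wp(x:=E, P) = P[E/x] (substitute E for x in postcondition)
Step 1: Postcondition: x>77
Step 2: Substitute x+68 for x: x+68>77
Step 3: Solve for x: x > 77-68 = 9

9


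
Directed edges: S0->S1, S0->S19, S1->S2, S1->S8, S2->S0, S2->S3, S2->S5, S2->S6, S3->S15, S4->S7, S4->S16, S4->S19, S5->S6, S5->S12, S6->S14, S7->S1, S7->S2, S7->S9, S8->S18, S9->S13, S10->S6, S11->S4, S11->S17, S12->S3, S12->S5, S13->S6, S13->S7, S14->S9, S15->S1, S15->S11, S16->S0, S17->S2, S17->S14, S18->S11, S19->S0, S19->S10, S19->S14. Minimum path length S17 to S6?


BFS layer-by-layer from S17:
  dist 0: {S17}
  dist 1: {S2, S14}
  dist 2: {S0, S3, S5, S6, S9}
  -> S6 reached at distance 2
Shortest path length = 2

2


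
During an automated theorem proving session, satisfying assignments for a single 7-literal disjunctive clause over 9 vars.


Step 1: Total=2^9=512
Step 2: Unsat when all 7 false: 2^2=4
Step 3: Sat=512-4=508

508


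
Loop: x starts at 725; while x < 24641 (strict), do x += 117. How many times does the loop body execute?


Step 1: x goes from 725 toward 24641 by 117; the body runs while x<24641, so iterations = ceil((bound-start)/step)
Step 2: Distance=23916
Step 3: ceil(23916/117)=205

205


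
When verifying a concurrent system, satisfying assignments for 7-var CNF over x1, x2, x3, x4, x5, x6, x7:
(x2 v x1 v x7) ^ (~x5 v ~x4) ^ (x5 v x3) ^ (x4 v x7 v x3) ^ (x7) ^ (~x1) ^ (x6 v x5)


CNF with 7 clauses over 7 vars (128 assignments).
An assignment satisfies CNF iff every clause has >=1 true literal.
Check each row (bits = x1,x2,x3,x4,x5,x6,x7; clause T/F shown):
  row 0 [0000000]: clauses=FTFFFTF -> 0
  row 1 [0000001]: clauses=TTFTTTF -> 0
  row 2 [0000010]: clauses=FTFFFTT -> 0
  row 3 [0000011]: clauses=TTFTTTT -> 0
  row 4 [0000100]: clauses=FTTFFTT -> 0
  (every remaining row is evaluated the same way; all 128 results are listed next)
Full result column, 8 rows per line (x1,x2,x3,x4 fixed per line; x5,x6,x7 runs 000..111 left to right):
  rows 0-7 [x1,x2,x3,x4=0000]: 00000101  (ones: 2)
  rows 8-15 [x1,x2,x3,x4=0001]: 00000000  (ones: 0)
  rows 16-23 [x1,x2,x3,x4=0010]: 00010101  (ones: 3)
  rows 24-31 [x1,x2,x3,x4=0011]: 00010000  (ones: 1)
  rows 32-39 [x1,x2,x3,x4=0100]: 00000101  (ones: 2)
  rows 40-47 [x1,x2,x3,x4=0101]: 00000000  (ones: 0)
  rows 48-55 [x1,x2,x3,x4=0110]: 00010101  (ones: 3)
  rows 56-63 [x1,x2,x3,x4=0111]: 00010000  (ones: 1)
  rows 64-71 [x1,x2,x3,x4=1000]: 00000000  (ones: 0)
  rows 72-79 [x1,x2,x3,x4=1001]: 00000000  (ones: 0)
  rows 80-87 [x1,x2,x3,x4=1010]: 00000000  (ones: 0)
  rows 88-95 [x1,x2,x3,x4=1011]: 00000000  (ones: 0)
  rows 96-103 [x1,x2,x3,x4=1100]: 00000000  (ones: 0)
  rows 104-111 [x1,x2,x3,x4=1101]: 00000000  (ones: 0)
  rows 112-119 [x1,x2,x3,x4=1110]: 00000000  (ones: 0)
  rows 120-127 [x1,x2,x3,x4=1111]: 00000000  (ones: 0)
Satisfying assignments = 2+0+3+1+2+0+3+1+0+0+0+0+0+0+0+0 = 12

12


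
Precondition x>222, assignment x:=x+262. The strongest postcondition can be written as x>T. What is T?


Formula: sp(P, x:=E) = exists old_x. (x = E[old_x/x]) AND P[old_x/x] (old_x is the value of x before the assignment; eliminate old_x by solving x = E[old_x/x] for old_x)
Step 1: Precondition P: x>222, i.e. old_x > 222
Step 2: Assignment gives x = old_x + 262, so old_x = x - 262
Step 3: Substitute into P: x - 262 > 222
Step 4: Simplify: x > 222+262 = 484

484


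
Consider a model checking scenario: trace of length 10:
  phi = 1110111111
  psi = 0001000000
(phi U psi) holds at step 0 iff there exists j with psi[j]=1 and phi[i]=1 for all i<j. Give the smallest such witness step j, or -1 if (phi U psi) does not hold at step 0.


(phi U psi) at 0: need smallest j with psi[j]=1 and phi[i]=1 for all i in [0,j).
Scan from step 0:
  step 0: phi=1, psi=0 -> continue
  step 1: phi=1, psi=0 -> continue
  step 2: phi=1, psi=0 -> continue
  step 3: psi=1 and phi held for [0,3) -> witness found
Witness step = 3

3


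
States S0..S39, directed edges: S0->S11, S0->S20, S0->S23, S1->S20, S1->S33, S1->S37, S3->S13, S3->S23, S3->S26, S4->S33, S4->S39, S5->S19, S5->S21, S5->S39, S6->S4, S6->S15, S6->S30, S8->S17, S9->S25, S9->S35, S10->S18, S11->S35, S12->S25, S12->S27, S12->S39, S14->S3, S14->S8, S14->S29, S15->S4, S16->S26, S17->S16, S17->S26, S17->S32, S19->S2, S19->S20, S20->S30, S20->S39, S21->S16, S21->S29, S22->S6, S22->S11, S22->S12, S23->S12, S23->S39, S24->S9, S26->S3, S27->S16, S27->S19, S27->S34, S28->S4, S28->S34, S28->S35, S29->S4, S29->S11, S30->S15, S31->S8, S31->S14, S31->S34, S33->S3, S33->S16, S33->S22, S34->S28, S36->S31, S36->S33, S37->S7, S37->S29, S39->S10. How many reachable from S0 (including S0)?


BFS from S0:
  layer 0: {S0}
  layer 1: {S11, S20, S23}
  layer 2: {S12, S30, S35, S39}
  layer 3: {S10, S15, S25, S27}
  layer 4: {S4, S16, S18, S19, S34}
  layer 5: {S2, S26, S28, S33}
  layer 6: {S3, S22}
  layer 7: {S6, S13}
Reachable set: {S0, S2, S3, S4, S6, S10, S11, S12, S13, S15, S16, S18, S19, S20, S22, S23, S25, S26, S27, S28, S30, S33, S34, S35, S39}
Count = 25

25


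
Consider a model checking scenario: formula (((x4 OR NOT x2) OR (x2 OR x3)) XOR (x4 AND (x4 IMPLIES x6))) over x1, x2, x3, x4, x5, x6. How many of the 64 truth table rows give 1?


Formula: (((x4 OR NOT x2) OR (x2 OR x3)) XOR (x4 AND (x4 IMPLIES x6))) over 6 vars (64 rows)
Evaluate each row (x1, x2, x3, x4, x5, x6 as bits, MSB first):
  row 0 [000000]: (((0 OR NOT 0) OR (0 OR 0)) XOR (0 AND (0 IMPLIES 0))) -> 1
  row 1 [000001]: (((0 OR NOT 0) OR (0 OR 0)) XOR (0 AND (0 IMPLIES 1))) -> 1
  row 2 [000010]: (((0 OR NOT 0) OR (0 OR 0)) XOR (0 AND (0 IMPLIES 0))) -> 1
  row 3 [000011]: (((0 OR NOT 0) OR (0 OR 0)) XOR (0 AND (0 IMPLIES 1))) -> 1
  row 4 [000100]: (((1 OR NOT 0) OR (0 OR 0)) XOR (1 AND (1 IMPLIES 0))) -> 1
  (every remaining row is evaluated the same way; all 64 results are listed next)
Full result column, 8 rows per line (x1,x2,x3 fixed per line; x4,x5,x6 runs 000..111 left to right):
  rows 0-7 [x1,x2,x3=000]: 11111010  (ones: 6)
  rows 8-15 [x1,x2,x3=001]: 11111010  (ones: 6)
  rows 16-23 [x1,x2,x3=010]: 11111010  (ones: 6)
  rows 24-31 [x1,x2,x3=011]: 11111010  (ones: 6)
  rows 32-39 [x1,x2,x3=100]: 11111010  (ones: 6)
  rows 40-47 [x1,x2,x3=101]: 11111010  (ones: 6)
  rows 48-55 [x1,x2,x3=110]: 11111010  (ones: 6)
  rows 56-63 [x1,x2,x3=111]: 11111010  (ones: 6)
Count of 1-rows = 6+6+6+6+6+6+6+6 = 48

48


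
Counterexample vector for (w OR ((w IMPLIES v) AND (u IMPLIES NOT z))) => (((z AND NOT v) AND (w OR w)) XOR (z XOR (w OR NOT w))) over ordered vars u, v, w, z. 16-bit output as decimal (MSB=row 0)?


F1 = (w OR ((w IMPLIES v) AND (u IMPLIES NOT z)))
F2 = (((z AND NOT v) AND (w OR w)) XOR (z XOR (w OR NOT w)))
Counterexample to F1=>F2 is where F1=1 and F2=0.
Evaluate each row (bits = u,v,w,z, MSB first):
  row 0 [0000]: F1=1 F2=1 -> F1&~F2 -> 0
  row 1 [0001]: F1=1 F2=0 -> F1&~F2 -> 1
  row 2 [0010]: F1=1 F2=1 -> F1&~F2 -> 0
  row 3 [0011]: F1=1 F2=1 -> F1&~F2 -> 0
  row 4 [0100]: F1=1 F2=1 -> F1&~F2 -> 0
  row 5 [0101]: F1=1 F2=0 -> F1&~F2 -> 1
  row 6 [0110]: F1=1 F2=1 -> F1&~F2 -> 0
  row 7 [0111]: F1=1 F2=0 -> F1&~F2 -> 1
  row 8 [1000]: F1=1 F2=1 -> F1&~F2 -> 0
  row 9 [1001]: F1=0 F2=0 -> F1&~F2 -> 0
  row 10 [1010]: F1=1 F2=1 -> F1&~F2 -> 0
  row 11 [1011]: F1=1 F2=1 -> F1&~F2 -> 0
  row 12 [1100]: F1=1 F2=1 -> F1&~F2 -> 0
  row 13 [1101]: F1=0 F2=0 -> F1&~F2 -> 0
  row 14 [1110]: F1=1 F2=1 -> F1&~F2 -> 0
  row 15 [1111]: F1=1 F2=0 -> F1&~F2 -> 1
Full result column, 4 rows per line (u,v fixed per line; w,z runs 00..11 left to right):
  rows 0-3 [u,v=00]: 0100  = hex 4
  rows 4-7 [u,v=01]: 0101  = hex 5
  rows 8-11 [u,v=10]: 0000  = hex 0
  rows 12-15 [u,v=11]: 0001  = hex 1
Counterexample vector (row 0 .. row 15) = 0100010100000001
Output column grouped in 4s = 0100 0101 0000 0001 = 0x4501
Convert to decimal digit by digit (value = value*16 + digit):
  4 -> 4
  4*16 + 5 = 69
  69*16 + 0 = 1104
  1104*16 + 1 = 17665
Decimal = 17665

17665


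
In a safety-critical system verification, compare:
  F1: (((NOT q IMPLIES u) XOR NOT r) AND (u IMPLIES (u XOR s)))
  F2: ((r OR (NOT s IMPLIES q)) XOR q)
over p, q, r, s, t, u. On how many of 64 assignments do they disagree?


F1 = (((NOT q IMPLIES u) XOR NOT r) AND (u IMPLIES (u XOR s)))
F2 = ((r OR (NOT s IMPLIES q)) XOR q)
Evaluate both on each of 64 rows (bits = p,q,r,s,t,u):
  row 0 [000000]: F1=1 F2=0 (differ) -> 1
  row 1 [000001]: F1=0 F2=0 -> 0
  row 2 [000010]: F1=1 F2=0 (differ) -> 1
  row 3 [000011]: F1=0 F2=0 -> 0
  row 4 [000100]: F1=1 F2=1 -> 0
  (every remaining row is evaluated the same way; all 64 results are listed next)
Full result column, 8 rows per line (p,q,r fixed per line; s,t,u runs 000..111 left to right):
  rows 0-7 [p,q,r=000]: 10100101  (ones: 4)
  rows 8-15 [p,q,r=001]: 10101111  (ones: 6)
  rows 16-23 [p,q,r=010]: 00000000  (ones: 0)
  rows 24-31 [p,q,r=011]: 11111010  (ones: 6)
  rows 32-39 [p,q,r=100]: 10100101  (ones: 4)
  rows 40-47 [p,q,r=101]: 10101111  (ones: 6)
  rows 48-55 [p,q,r=110]: 00000000  (ones: 0)
  rows 56-63 [p,q,r=111]: 11111010  (ones: 6)
Disagreements = 4+6+0+6+4+6+0+6 = 32

32


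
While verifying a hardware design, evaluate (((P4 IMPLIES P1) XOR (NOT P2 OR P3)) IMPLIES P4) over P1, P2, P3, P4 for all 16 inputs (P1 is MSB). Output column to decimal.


Formula: (((P4 IMPLIES P1) XOR (NOT P2 OR P3)) IMPLIES P4) over P1, P2, P3, P4 (16 rows)
Evaluate each row (bits = P1,P2,P3,P4, MSB first):
  row 0 [0000]: (((0 IMPLIES 0) XOR (NOT 0 OR 0)) IMPLIES 0) -> 1
  row 1 [0001]: (((1 IMPLIES 0) XOR (NOT 0 OR 0)) IMPLIES 1) -> 1
  row 2 [0010]: (((0 IMPLIES 0) XOR (NOT 0 OR 1)) IMPLIES 0) -> 1
  row 3 [0011]: (((1 IMPLIES 0) XOR (NOT 0 OR 1)) IMPLIES 1) -> 1
  row 4 [0100]: (((0 IMPLIES 0) XOR (NOT 1 OR 0)) IMPLIES 0) -> 0
  row 5 [0101]: (((1 IMPLIES 0) XOR (NOT 1 OR 0)) IMPLIES 1) -> 1
  row 6 [0110]: (((0 IMPLIES 0) XOR (NOT 1 OR 1)) IMPLIES 0) -> 1
  row 7 [0111]: (((1 IMPLIES 0) XOR (NOT 1 OR 1)) IMPLIES 1) -> 1
  row 8 [1000]: (((0 IMPLIES 1) XOR (NOT 0 OR 0)) IMPLIES 0) -> 1
  row 9 [1001]: (((1 IMPLIES 1) XOR (NOT 0 OR 0)) IMPLIES 1) -> 1
  row 10 [1010]: (((0 IMPLIES 1) XOR (NOT 0 OR 1)) IMPLIES 0) -> 1
  row 11 [1011]: (((1 IMPLIES 1) XOR (NOT 0 OR 1)) IMPLIES 1) -> 1
  row 12 [1100]: (((0 IMPLIES 1) XOR (NOT 1 OR 0)) IMPLIES 0) -> 0
  row 13 [1101]: (((1 IMPLIES 1) XOR (NOT 1 OR 0)) IMPLIES 1) -> 1
  row 14 [1110]: (((0 IMPLIES 1) XOR (NOT 1 OR 1)) IMPLIES 0) -> 1
  row 15 [1111]: (((1 IMPLIES 1) XOR (NOT 1 OR 1)) IMPLIES 1) -> 1
Full result column, 4 rows per line (P1,P2 fixed per line; P3,P4 runs 00..11 left to right):
  rows 0-3 [P1,P2=00]: 1111  = hex F
  rows 4-7 [P1,P2=01]: 0111  = hex 7
  rows 8-11 [P1,P2=10]: 1111  = hex F
  rows 12-15 [P1,P2=11]: 0111  = hex 7
Output column (row 0 .. row 15) = 1111011111110111
Output column grouped in 4s = 1111 0111 1111 0111 = 0xF7F7
Convert to decimal digit by digit (value = value*16 + digit):
  F -> 15
  15*16 + 7 = 247
  247*16 + 15 (F) = 3967
  3967*16 + 7 = 63479
Decimal = 63479

63479


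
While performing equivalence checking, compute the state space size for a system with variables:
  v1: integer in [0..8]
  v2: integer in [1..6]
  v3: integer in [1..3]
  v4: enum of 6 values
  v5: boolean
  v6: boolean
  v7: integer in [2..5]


State space = product of domain sizes of all variables.
Domain sizes:
  v1 (integer in [0..8]): 9
  v2 (integer in [1..6]): 6
  v3 (integer in [1..3]): 3
  v4 (enum of 6 values): 6
  v5 (boolean): 2
  v6 (boolean): 2
  v7 (integer in [2..5]): 4
Product = 9 * 6 * 3 * 6 * 2 * 2 * 4 = 15552

15552


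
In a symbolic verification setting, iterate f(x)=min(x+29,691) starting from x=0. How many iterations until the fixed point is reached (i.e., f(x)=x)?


Step 1: x=0, cap=691, increment=29
Step 2: x grows by 29 each step until capped at 691; fixed point is x=691
Step 3: iterations = ceil(691/29) = 24

24


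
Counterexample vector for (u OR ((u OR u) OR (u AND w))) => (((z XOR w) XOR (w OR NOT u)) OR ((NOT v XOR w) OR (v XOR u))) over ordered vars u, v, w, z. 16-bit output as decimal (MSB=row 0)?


F1 = (u OR ((u OR u) OR (u AND w)))
F2 = (((z XOR w) XOR (w OR NOT u)) OR ((NOT v XOR w) OR (v XOR u)))
Counterexample to F1=>F2 is where F1=1 and F2=0.
Evaluate each row (bits = u,v,w,z, MSB first):
  row 0 [0000]: F1=0 F2=1 -> F1&~F2 -> 0
  row 1 [0001]: F1=0 F2=1 -> F1&~F2 -> 0
  row 2 [0010]: F1=0 F2=0 -> F1&~F2 -> 0
  row 3 [0011]: F1=0 F2=1 -> F1&~F2 -> 0
  row 4 [0100]: F1=0 F2=1 -> F1&~F2 -> 0
  row 5 [0101]: F1=0 F2=1 -> F1&~F2 -> 0
  row 6 [0110]: F1=0 F2=1 -> F1&~F2 -> 0
  row 7 [0111]: F1=0 F2=1 -> F1&~F2 -> 0
  row 8 [1000]: F1=1 F2=1 -> F1&~F2 -> 0
  row 9 [1001]: F1=1 F2=1 -> F1&~F2 -> 0
  row 10 [1010]: F1=1 F2=1 -> F1&~F2 -> 0
  row 11 [1011]: F1=1 F2=1 -> F1&~F2 -> 0
  row 12 [1100]: F1=1 F2=0 -> F1&~F2 -> 1
  row 13 [1101]: F1=1 F2=1 -> F1&~F2 -> 0
  row 14 [1110]: F1=1 F2=1 -> F1&~F2 -> 0
  row 15 [1111]: F1=1 F2=1 -> F1&~F2 -> 0
Full result column, 4 rows per line (u,v fixed per line; w,z runs 00..11 left to right):
  rows 0-3 [u,v=00]: 0000  = hex 0
  rows 4-7 [u,v=01]: 0000  = hex 0
  rows 8-11 [u,v=10]: 0000  = hex 0
  rows 12-15 [u,v=11]: 1000  = hex 8
Counterexample vector (row 0 .. row 15) = 0000000000001000
Output column grouped in 4s = 0000 0000 0000 1000 = 0x0008
Convert to decimal digit by digit (value = value*16 + digit):
  0 -> 0
  0*16 + 0 = 0
  0*16 + 0 = 0
  0*16 + 8 = 8
Decimal = 8

8


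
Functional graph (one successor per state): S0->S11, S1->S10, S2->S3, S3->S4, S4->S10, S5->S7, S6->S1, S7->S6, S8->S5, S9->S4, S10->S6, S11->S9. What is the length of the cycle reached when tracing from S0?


Trace from S0 until a state repeats:
  S0 -> S11 -> S9 -> S4 -> S10 -> S6 -> S1 -> S10
S10 first seen at step 4, revisited at step 7.
Cycle length = 7 - 4 = 3

3


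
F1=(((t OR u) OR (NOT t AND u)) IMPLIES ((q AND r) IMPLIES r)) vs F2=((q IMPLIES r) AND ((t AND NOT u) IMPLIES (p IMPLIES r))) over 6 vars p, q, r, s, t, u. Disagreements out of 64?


F1 = (((t OR u) OR (NOT t AND u)) IMPLIES ((q AND r) IMPLIES r))
F2 = ((q IMPLIES r) AND ((t AND NOT u) IMPLIES (p IMPLIES r)))
Evaluate both on each of 64 rows (bits = p,q,r,s,t,u):
  row 0 [000000]: F1=1 F2=1 -> 0
  row 1 [000001]: F1=1 F2=1 -> 0
  row 2 [000010]: F1=1 F2=1 -> 0
  row 3 [000011]: F1=1 F2=1 -> 0
  row 4 [000100]: F1=1 F2=1 -> 0
  (every remaining row is evaluated the same way; all 64 results are listed next)
Full result column, 8 rows per line (p,q,r fixed per line; s,t,u runs 000..111 left to right):
  rows 0-7 [p,q,r=000]: 00000000  (ones: 0)
  rows 8-15 [p,q,r=001]: 00000000  (ones: 0)
  rows 16-23 [p,q,r=010]: 11111111  (ones: 8)
  rows 24-31 [p,q,r=011]: 00000000  (ones: 0)
  rows 32-39 [p,q,r=100]: 00100010  (ones: 2)
  rows 40-47 [p,q,r=101]: 00000000  (ones: 0)
  rows 48-55 [p,q,r=110]: 11111111  (ones: 8)
  rows 56-63 [p,q,r=111]: 00000000  (ones: 0)
Disagreements = 0+0+8+0+2+0+8+0 = 18

18


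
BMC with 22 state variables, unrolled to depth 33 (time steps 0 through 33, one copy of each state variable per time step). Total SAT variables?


BMC unrolls to depth k, creating one copy of each state var for steps 0..k.
Step count = 33 + 1 = 34 (steps 0 through 33)
Vars per step = 22
Total = 22 * 34 = 748

748


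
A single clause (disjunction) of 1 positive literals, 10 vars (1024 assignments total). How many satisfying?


Step 1: Total=2^10=1024
Step 2: Unsat when all 1 false: 2^9=512
Step 3: Sat=1024-512=512

512


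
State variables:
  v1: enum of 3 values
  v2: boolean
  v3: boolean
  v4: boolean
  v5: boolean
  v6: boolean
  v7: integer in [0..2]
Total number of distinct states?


State space = product of domain sizes of all variables.
Domain sizes:
  v1 (enum of 3 values): 3
  v2 (boolean): 2
  v3 (boolean): 2
  v4 (boolean): 2
  v5 (boolean): 2
  v6 (boolean): 2
  v7 (integer in [0..2]): 3
Product = 3 * 2 * 2 * 2 * 2 * 2 * 3 = 288

288


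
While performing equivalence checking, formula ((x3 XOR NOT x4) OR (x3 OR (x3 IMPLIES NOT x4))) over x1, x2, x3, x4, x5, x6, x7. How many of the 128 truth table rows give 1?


Formula: ((x3 XOR NOT x4) OR (x3 OR (x3 IMPLIES NOT x4))) over 7 vars (128 rows)
Evaluate each row (x1, x2, x3, x4, x5, x6, x7 as bits, MSB first):
  row 0 [0000000]: ((0 XOR NOT 0) OR (0 OR (0 IMPLIES NOT 0))) -> 1
  row 1 [0000001]: ((0 XOR NOT 0) OR (0 OR (0 IMPLIES NOT 0))) -> 1
  row 2 [0000010]: ((0 XOR NOT 0) OR (0 OR (0 IMPLIES NOT 0))) -> 1
  row 3 [0000011]: ((0 XOR NOT 0) OR (0 OR (0 IMPLIES NOT 0))) -> 1
  row 4 [0000100]: ((0 XOR NOT 0) OR (0 OR (0 IMPLIES NOT 0))) -> 1
  (every remaining row is evaluated the same way; all 128 results are listed next)
Full result column, 8 rows per line (x1,x2,x3,x4 fixed per line; x5,x6,x7 runs 000..111 left to right):
  rows 0-7 [x1,x2,x3,x4=0000]: 11111111  (ones: 8)
  rows 8-15 [x1,x2,x3,x4=0001]: 11111111  (ones: 8)
  rows 16-23 [x1,x2,x3,x4=0010]: 11111111  (ones: 8)
  rows 24-31 [x1,x2,x3,x4=0011]: 11111111  (ones: 8)
  rows 32-39 [x1,x2,x3,x4=0100]: 11111111  (ones: 8)
  rows 40-47 [x1,x2,x3,x4=0101]: 11111111  (ones: 8)
  rows 48-55 [x1,x2,x3,x4=0110]: 11111111  (ones: 8)
  rows 56-63 [x1,x2,x3,x4=0111]: 11111111  (ones: 8)
  rows 64-71 [x1,x2,x3,x4=1000]: 11111111  (ones: 8)
  rows 72-79 [x1,x2,x3,x4=1001]: 11111111  (ones: 8)
  rows 80-87 [x1,x2,x3,x4=1010]: 11111111  (ones: 8)
  rows 88-95 [x1,x2,x3,x4=1011]: 11111111  (ones: 8)
  rows 96-103 [x1,x2,x3,x4=1100]: 11111111  (ones: 8)
  rows 104-111 [x1,x2,x3,x4=1101]: 11111111  (ones: 8)
  rows 112-119 [x1,x2,x3,x4=1110]: 11111111  (ones: 8)
  rows 120-127 [x1,x2,x3,x4=1111]: 11111111  (ones: 8)
Count of 1-rows = 8+8+8+8+8+8+8+8+8+8+8+8+8+8+8+8 = 128

128


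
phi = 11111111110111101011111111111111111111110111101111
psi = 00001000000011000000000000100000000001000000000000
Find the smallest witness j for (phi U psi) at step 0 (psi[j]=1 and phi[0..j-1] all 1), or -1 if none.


(phi U psi) at 0: need smallest j with psi[j]=1 and phi[i]=1 for all i in [0,j).
Scan from step 0:
  step 0: phi=1, psi=0 -> continue
  step 1: phi=1, psi=0 -> continue
  step 2: phi=1, psi=0 -> continue
  step 3: phi=1, psi=0 -> continue
  step 4: psi=1 and phi held for [0,4) -> witness found
Witness step = 4

4


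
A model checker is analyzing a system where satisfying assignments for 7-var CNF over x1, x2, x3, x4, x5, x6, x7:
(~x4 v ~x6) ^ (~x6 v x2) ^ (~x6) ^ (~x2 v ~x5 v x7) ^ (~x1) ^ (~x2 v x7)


CNF with 6 clauses over 7 vars (128 assignments).
An assignment satisfies CNF iff every clause has >=1 true literal.
Check each row (bits = x1,x2,x3,x4,x5,x6,x7; clause T/F shown):
  row 0 [0000000]: clauses=TTTTTT -> 1
  row 1 [0000001]: clauses=TTTTTT -> 1
  row 2 [0000010]: clauses=TFFTTT -> 0
  row 3 [0000011]: clauses=TFFTTT -> 0
  row 4 [0000100]: clauses=TTTTTT -> 1
  (every remaining row is evaluated the same way; all 128 results are listed next)
Full result column, 8 rows per line (x1,x2,x3,x4 fixed per line; x5,x6,x7 runs 000..111 left to right):
  rows 0-7 [x1,x2,x3,x4=0000]: 11001100  (ones: 4)
  rows 8-15 [x1,x2,x3,x4=0001]: 11001100  (ones: 4)
  rows 16-23 [x1,x2,x3,x4=0010]: 11001100  (ones: 4)
  rows 24-31 [x1,x2,x3,x4=0011]: 11001100  (ones: 4)
  rows 32-39 [x1,x2,x3,x4=0100]: 01000100  (ones: 2)
  rows 40-47 [x1,x2,x3,x4=0101]: 01000100  (ones: 2)
  rows 48-55 [x1,x2,x3,x4=0110]: 01000100  (ones: 2)
  rows 56-63 [x1,x2,x3,x4=0111]: 01000100  (ones: 2)
  rows 64-71 [x1,x2,x3,x4=1000]: 00000000  (ones: 0)
  rows 72-79 [x1,x2,x3,x4=1001]: 00000000  (ones: 0)
  rows 80-87 [x1,x2,x3,x4=1010]: 00000000  (ones: 0)
  rows 88-95 [x1,x2,x3,x4=1011]: 00000000  (ones: 0)
  rows 96-103 [x1,x2,x3,x4=1100]: 00000000  (ones: 0)
  rows 104-111 [x1,x2,x3,x4=1101]: 00000000  (ones: 0)
  rows 112-119 [x1,x2,x3,x4=1110]: 00000000  (ones: 0)
  rows 120-127 [x1,x2,x3,x4=1111]: 00000000  (ones: 0)
Satisfying assignments = 4+4+4+4+2+2+2+2+0+0+0+0+0+0+0+0 = 24

24


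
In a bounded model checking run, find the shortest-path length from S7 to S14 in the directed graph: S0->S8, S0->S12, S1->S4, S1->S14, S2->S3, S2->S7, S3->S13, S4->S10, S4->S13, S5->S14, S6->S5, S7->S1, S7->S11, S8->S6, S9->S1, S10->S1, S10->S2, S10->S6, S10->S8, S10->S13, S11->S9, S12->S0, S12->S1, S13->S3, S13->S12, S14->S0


BFS layer-by-layer from S7:
  dist 0: {S7}
  dist 1: {S1, S11}
  dist 2: {S4, S9, S14}
  -> S14 reached at distance 2
Shortest path length = 2

2


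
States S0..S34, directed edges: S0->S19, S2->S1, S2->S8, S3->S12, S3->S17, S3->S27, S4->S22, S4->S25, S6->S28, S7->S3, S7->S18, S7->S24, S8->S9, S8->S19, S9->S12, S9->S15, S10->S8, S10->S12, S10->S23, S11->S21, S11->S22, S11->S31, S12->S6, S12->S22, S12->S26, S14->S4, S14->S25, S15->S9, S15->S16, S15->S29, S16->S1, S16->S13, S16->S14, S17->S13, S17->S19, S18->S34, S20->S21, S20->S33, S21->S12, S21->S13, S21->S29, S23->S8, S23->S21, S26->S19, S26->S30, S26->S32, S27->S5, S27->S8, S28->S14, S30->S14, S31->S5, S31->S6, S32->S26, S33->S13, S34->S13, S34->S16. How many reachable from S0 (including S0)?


BFS from S0:
  layer 0: {S0}
  layer 1: {S19}
Reachable set: {S0, S19}
Count = 2

2


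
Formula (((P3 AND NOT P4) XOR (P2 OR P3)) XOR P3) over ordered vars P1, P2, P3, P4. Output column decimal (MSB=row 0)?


Formula: (((P3 AND NOT P4) XOR (P2 OR P3)) XOR P3) over P1, P2, P3, P4 (16 rows)
Evaluate each row (bits = P1,P2,P3,P4, MSB first):
  row 0 [0000]: (((0 AND NOT 0) XOR (0 OR 0)) XOR 0) -> 0
  row 1 [0001]: (((0 AND NOT 1) XOR (0 OR 0)) XOR 0) -> 0
  row 2 [0010]: (((1 AND NOT 0) XOR (0 OR 1)) XOR 1) -> 1
  row 3 [0011]: (((1 AND NOT 1) XOR (0 OR 1)) XOR 1) -> 0
  row 4 [0100]: (((0 AND NOT 0) XOR (1 OR 0)) XOR 0) -> 1
  row 5 [0101]: (((0 AND NOT 1) XOR (1 OR 0)) XOR 0) -> 1
  row 6 [0110]: (((1 AND NOT 0) XOR (1 OR 1)) XOR 1) -> 1
  row 7 [0111]: (((1 AND NOT 1) XOR (1 OR 1)) XOR 1) -> 0
  row 8 [1000]: (((0 AND NOT 0) XOR (0 OR 0)) XOR 0) -> 0
  row 9 [1001]: (((0 AND NOT 1) XOR (0 OR 0)) XOR 0) -> 0
  row 10 [1010]: (((1 AND NOT 0) XOR (0 OR 1)) XOR 1) -> 1
  row 11 [1011]: (((1 AND NOT 1) XOR (0 OR 1)) XOR 1) -> 0
  row 12 [1100]: (((0 AND NOT 0) XOR (1 OR 0)) XOR 0) -> 1
  row 13 [1101]: (((0 AND NOT 1) XOR (1 OR 0)) XOR 0) -> 1
  row 14 [1110]: (((1 AND NOT 0) XOR (1 OR 1)) XOR 1) -> 1
  row 15 [1111]: (((1 AND NOT 1) XOR (1 OR 1)) XOR 1) -> 0
Full result column, 4 rows per line (P1,P2 fixed per line; P3,P4 runs 00..11 left to right):
  rows 0-3 [P1,P2=00]: 0010  = hex 2
  rows 4-7 [P1,P2=01]: 1110  = hex E
  rows 8-11 [P1,P2=10]: 0010  = hex 2
  rows 12-15 [P1,P2=11]: 1110  = hex E
Output column (row 0 .. row 15) = 0010111000101110
Output column grouped in 4s = 0010 1110 0010 1110 = 0x2E2E
Convert to decimal digit by digit (value = value*16 + digit):
  2 -> 2
  2*16 + 14 (E) = 46
  46*16 + 2 = 738
  738*16 + 14 (E) = 11822
Decimal = 11822

11822


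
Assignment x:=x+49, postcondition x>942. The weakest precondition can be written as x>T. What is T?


Formula: wp(x:=E, P) = P[E/x] (substitute E for x in postcondition)
Step 1: Postcondition: x>942
Step 2: Substitute x+49 for x: x+49>942
Step 3: Solve for x: x > 942-49 = 893

893


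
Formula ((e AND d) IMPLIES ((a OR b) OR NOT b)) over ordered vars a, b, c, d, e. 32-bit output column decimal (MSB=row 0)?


Formula: ((e AND d) IMPLIES ((a OR b) OR NOT b)) over a, b, c, d, e (32 rows)
Evaluate each row (bits = a,b,c,d,e, MSB first):
  row 0 [00000]: ((0 AND 0) IMPLIES ((0 OR 0) OR NOT 0)) -> 1
  row 1 [00001]: ((1 AND 0) IMPLIES ((0 OR 0) OR NOT 0)) -> 1
  row 2 [00010]: ((0 AND 1) IMPLIES ((0 OR 0) OR NOT 0)) -> 1
  row 3 [00011]: ((1 AND 1) IMPLIES ((0 OR 0) OR NOT 0)) -> 1
  row 4 [00100]: ((0 AND 0) IMPLIES ((0 OR 0) OR NOT 0)) -> 1
  row 5 [00101]: ((1 AND 0) IMPLIES ((0 OR 0) OR NOT 0)) -> 1
  row 6 [00110]: ((0 AND 1) IMPLIES ((0 OR 0) OR NOT 0)) -> 1
  row 7 [00111]: ((1 AND 1) IMPLIES ((0 OR 0) OR NOT 0)) -> 1
  row 8 [01000]: ((0 AND 0) IMPLIES ((0 OR 1) OR NOT 1)) -> 1
  row 9 [01001]: ((1 AND 0) IMPLIES ((0 OR 1) OR NOT 1)) -> 1
  row 10 [01010]: ((0 AND 1) IMPLIES ((0 OR 1) OR NOT 1)) -> 1
  row 11 [01011]: ((1 AND 1) IMPLIES ((0 OR 1) OR NOT 1)) -> 1
  row 12 [01100]: ((0 AND 0) IMPLIES ((0 OR 1) OR NOT 1)) -> 1
  row 13 [01101]: ((1 AND 0) IMPLIES ((0 OR 1) OR NOT 1)) -> 1
  row 14 [01110]: ((0 AND 1) IMPLIES ((0 OR 1) OR NOT 1)) -> 1
  row 15 [01111]: ((1 AND 1) IMPLIES ((0 OR 1) OR NOT 1)) -> 1
  row 16 [10000]: ((0 AND 0) IMPLIES ((1 OR 0) OR NOT 0)) -> 1
  row 17 [10001]: ((1 AND 0) IMPLIES ((1 OR 0) OR NOT 0)) -> 1
  row 18 [10010]: ((0 AND 1) IMPLIES ((1 OR 0) OR NOT 0)) -> 1
  row 19 [10011]: ((1 AND 1) IMPLIES ((1 OR 0) OR NOT 0)) -> 1
  row 20 [10100]: ((0 AND 0) IMPLIES ((1 OR 0) OR NOT 0)) -> 1
  row 21 [10101]: ((1 AND 0) IMPLIES ((1 OR 0) OR NOT 0)) -> 1
  row 22 [10110]: ((0 AND 1) IMPLIES ((1 OR 0) OR NOT 0)) -> 1
  row 23 [10111]: ((1 AND 1) IMPLIES ((1 OR 0) OR NOT 0)) -> 1
  row 24 [11000]: ((0 AND 0) IMPLIES ((1 OR 1) OR NOT 1)) -> 1
  row 25 [11001]: ((1 AND 0) IMPLIES ((1 OR 1) OR NOT 1)) -> 1
  row 26 [11010]: ((0 AND 1) IMPLIES ((1 OR 1) OR NOT 1)) -> 1
  row 27 [11011]: ((1 AND 1) IMPLIES ((1 OR 1) OR NOT 1)) -> 1
  row 28 [11100]: ((0 AND 0) IMPLIES ((1 OR 1) OR NOT 1)) -> 1
  row 29 [11101]: ((1 AND 0) IMPLIES ((1 OR 1) OR NOT 1)) -> 1
  row 30 [11110]: ((0 AND 1) IMPLIES ((1 OR 1) OR NOT 1)) -> 1
  row 31 [11111]: ((1 AND 1) IMPLIES ((1 OR 1) OR NOT 1)) -> 1
Full result column, 4 rows per line (a,b,c fixed per line; d,e runs 00..11 left to right):
  rows 0-3 [a,b,c=000]: 1111  = hex F
  rows 4-7 [a,b,c=001]: 1111  = hex F
  rows 8-11 [a,b,c=010]: 1111  = hex F
  rows 12-15 [a,b,c=011]: 1111  = hex F
  rows 16-19 [a,b,c=100]: 1111  = hex F
  rows 20-23 [a,b,c=101]: 1111  = hex F
  rows 24-27 [a,b,c=110]: 1111  = hex F
  rows 28-31 [a,b,c=111]: 1111  = hex F
Output column (row 0 .. row 31) = 11111111111111111111111111111111
Output column grouped in 4s = 1111 1111 1111 1111 1111 1111 1111 1111 = 0xFFFFFFFF
Convert to decimal digit by digit (value = value*16 + digit):
  F -> 15
  15*16 + 15 (F) = 255
  255*16 + 15 (F) = 4095
  4095*16 + 15 (F) = 65535
  65535*16 + 15 (F) = 1048575
  1048575*16 + 15 (F) = 16777215
  16777215*16 + 15 (F) = 268435455
  268435455*16 + 15 (F) = 4294967295
Decimal = 4294967295

4294967295
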